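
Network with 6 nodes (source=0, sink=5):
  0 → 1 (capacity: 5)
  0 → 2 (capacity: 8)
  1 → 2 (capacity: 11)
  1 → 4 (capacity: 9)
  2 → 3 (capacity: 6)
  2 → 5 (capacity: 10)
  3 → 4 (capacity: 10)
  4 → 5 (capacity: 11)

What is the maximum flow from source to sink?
Maximum flow = 13

Max flow: 13

Flow assignment:
  0 → 1: 5/5
  0 → 2: 8/8
  1 → 2: 2/11
  1 → 4: 3/9
  2 → 5: 10/10
  4 → 5: 3/11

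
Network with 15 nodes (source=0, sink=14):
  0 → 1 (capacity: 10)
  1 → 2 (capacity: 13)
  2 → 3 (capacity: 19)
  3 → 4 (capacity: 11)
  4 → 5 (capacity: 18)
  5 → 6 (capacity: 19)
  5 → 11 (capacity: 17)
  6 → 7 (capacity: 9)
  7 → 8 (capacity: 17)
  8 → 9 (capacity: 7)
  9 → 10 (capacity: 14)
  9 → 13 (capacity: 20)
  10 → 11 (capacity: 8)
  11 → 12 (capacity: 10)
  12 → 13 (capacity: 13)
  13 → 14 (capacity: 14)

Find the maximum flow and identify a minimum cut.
Max flow = 10, Min cut edges: (0,1)

Maximum flow: 10
Minimum cut: (0,1)
Partition: S = [0], T = [1, 2, 3, 4, 5, 6, 7, 8, 9, 10, 11, 12, 13, 14]

Max-flow min-cut theorem verified: both equal 10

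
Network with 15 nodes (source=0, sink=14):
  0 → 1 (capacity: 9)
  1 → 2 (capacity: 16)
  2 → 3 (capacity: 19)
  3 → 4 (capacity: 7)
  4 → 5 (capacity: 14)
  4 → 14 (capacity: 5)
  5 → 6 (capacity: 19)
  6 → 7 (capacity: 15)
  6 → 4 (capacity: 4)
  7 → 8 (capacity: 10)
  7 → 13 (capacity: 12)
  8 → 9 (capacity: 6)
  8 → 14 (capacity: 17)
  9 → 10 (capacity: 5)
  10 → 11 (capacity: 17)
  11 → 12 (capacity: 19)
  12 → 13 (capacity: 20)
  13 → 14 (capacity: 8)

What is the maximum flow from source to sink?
Maximum flow = 7

Max flow: 7

Flow assignment:
  0 → 1: 7/9
  1 → 2: 7/16
  2 → 3: 7/19
  3 → 4: 7/7
  4 → 5: 2/14
  4 → 14: 5/5
  5 → 6: 2/19
  6 → 7: 2/15
  7 → 8: 2/10
  8 → 14: 2/17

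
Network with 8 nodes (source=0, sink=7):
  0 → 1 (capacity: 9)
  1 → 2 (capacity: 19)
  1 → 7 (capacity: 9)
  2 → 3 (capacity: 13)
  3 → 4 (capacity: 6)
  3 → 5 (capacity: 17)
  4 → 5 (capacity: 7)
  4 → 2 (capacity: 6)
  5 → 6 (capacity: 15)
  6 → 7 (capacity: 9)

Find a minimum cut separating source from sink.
Min cut value = 9, edges: (0,1)

Min cut value: 9
Partition: S = [0], T = [1, 2, 3, 4, 5, 6, 7]
Cut edges: (0,1)

By max-flow min-cut theorem, max flow = min cut = 9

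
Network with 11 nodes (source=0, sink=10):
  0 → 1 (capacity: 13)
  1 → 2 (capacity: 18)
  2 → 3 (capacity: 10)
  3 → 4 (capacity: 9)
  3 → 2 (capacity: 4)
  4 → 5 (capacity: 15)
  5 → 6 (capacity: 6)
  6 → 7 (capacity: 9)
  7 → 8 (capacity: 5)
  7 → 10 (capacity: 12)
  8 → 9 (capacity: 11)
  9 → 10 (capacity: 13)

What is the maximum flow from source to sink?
Maximum flow = 6

Max flow: 6

Flow assignment:
  0 → 1: 6/13
  1 → 2: 6/18
  2 → 3: 6/10
  3 → 4: 6/9
  4 → 5: 6/15
  5 → 6: 6/6
  6 → 7: 6/9
  7 → 10: 6/12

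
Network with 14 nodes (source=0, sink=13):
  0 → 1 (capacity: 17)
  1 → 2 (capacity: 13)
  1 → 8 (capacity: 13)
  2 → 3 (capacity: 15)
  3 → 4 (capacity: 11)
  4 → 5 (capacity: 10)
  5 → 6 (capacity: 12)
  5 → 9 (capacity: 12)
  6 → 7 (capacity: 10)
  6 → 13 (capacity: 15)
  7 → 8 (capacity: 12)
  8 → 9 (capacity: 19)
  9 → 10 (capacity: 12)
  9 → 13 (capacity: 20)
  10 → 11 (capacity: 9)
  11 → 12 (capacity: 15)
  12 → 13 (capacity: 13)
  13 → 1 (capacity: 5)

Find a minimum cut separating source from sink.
Min cut value = 17, edges: (0,1)

Min cut value: 17
Partition: S = [0], T = [1, 2, 3, 4, 5, 6, 7, 8, 9, 10, 11, 12, 13]
Cut edges: (0,1)

By max-flow min-cut theorem, max flow = min cut = 17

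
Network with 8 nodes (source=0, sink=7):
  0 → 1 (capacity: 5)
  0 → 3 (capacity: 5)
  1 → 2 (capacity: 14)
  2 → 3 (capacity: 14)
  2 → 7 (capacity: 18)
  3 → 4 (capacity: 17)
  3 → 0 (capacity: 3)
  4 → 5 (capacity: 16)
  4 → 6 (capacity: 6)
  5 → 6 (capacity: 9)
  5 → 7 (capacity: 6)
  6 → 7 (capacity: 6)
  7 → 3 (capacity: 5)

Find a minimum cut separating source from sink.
Min cut value = 10, edges: (0,1), (0,3)

Min cut value: 10
Partition: S = [0], T = [1, 2, 3, 4, 5, 6, 7]
Cut edges: (0,1), (0,3)

By max-flow min-cut theorem, max flow = min cut = 10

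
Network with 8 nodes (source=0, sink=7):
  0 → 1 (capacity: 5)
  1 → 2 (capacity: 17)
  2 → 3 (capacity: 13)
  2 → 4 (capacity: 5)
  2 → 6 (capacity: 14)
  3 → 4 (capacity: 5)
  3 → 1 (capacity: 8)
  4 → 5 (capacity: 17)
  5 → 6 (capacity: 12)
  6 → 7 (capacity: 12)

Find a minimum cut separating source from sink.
Min cut value = 5, edges: (0,1)

Min cut value: 5
Partition: S = [0], T = [1, 2, 3, 4, 5, 6, 7]
Cut edges: (0,1)

By max-flow min-cut theorem, max flow = min cut = 5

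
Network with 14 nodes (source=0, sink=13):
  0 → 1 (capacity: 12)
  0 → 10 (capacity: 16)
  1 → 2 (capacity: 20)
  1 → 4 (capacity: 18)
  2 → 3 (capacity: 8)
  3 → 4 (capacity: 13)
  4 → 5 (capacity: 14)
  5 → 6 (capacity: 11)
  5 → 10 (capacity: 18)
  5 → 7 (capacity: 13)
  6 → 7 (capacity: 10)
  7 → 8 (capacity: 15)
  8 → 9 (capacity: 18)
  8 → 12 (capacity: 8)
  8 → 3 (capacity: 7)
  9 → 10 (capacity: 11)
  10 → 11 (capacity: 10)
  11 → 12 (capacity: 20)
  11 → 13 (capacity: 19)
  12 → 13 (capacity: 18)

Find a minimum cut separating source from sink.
Min cut value = 18, edges: (8,12), (10,11)

Min cut value: 18
Partition: S = [0, 1, 2, 3, 4, 5, 6, 7, 8, 9, 10], T = [11, 12, 13]
Cut edges: (8,12), (10,11)

By max-flow min-cut theorem, max flow = min cut = 18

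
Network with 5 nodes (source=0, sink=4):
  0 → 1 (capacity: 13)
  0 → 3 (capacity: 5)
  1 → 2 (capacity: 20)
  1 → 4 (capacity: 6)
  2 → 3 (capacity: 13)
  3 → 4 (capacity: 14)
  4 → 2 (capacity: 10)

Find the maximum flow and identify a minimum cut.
Max flow = 18, Min cut edges: (0,1), (0,3)

Maximum flow: 18
Minimum cut: (0,1), (0,3)
Partition: S = [0], T = [1, 2, 3, 4]

Max-flow min-cut theorem verified: both equal 18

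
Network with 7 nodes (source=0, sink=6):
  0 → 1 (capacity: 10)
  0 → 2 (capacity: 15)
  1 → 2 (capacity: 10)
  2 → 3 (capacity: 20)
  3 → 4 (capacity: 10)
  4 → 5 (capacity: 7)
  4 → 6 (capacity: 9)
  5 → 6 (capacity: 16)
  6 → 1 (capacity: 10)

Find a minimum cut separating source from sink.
Min cut value = 10, edges: (3,4)

Min cut value: 10
Partition: S = [0, 1, 2, 3], T = [4, 5, 6]
Cut edges: (3,4)

By max-flow min-cut theorem, max flow = min cut = 10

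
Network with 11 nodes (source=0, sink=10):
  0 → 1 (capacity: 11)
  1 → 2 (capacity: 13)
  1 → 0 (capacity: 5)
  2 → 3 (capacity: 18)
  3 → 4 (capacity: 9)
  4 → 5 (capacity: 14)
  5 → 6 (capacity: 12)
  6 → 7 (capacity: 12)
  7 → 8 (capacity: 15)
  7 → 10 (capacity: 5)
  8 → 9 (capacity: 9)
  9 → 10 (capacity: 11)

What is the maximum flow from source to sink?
Maximum flow = 9

Max flow: 9

Flow assignment:
  0 → 1: 9/11
  1 → 2: 9/13
  2 → 3: 9/18
  3 → 4: 9/9
  4 → 5: 9/14
  5 → 6: 9/12
  6 → 7: 9/12
  7 → 8: 4/15
  7 → 10: 5/5
  8 → 9: 4/9
  9 → 10: 4/11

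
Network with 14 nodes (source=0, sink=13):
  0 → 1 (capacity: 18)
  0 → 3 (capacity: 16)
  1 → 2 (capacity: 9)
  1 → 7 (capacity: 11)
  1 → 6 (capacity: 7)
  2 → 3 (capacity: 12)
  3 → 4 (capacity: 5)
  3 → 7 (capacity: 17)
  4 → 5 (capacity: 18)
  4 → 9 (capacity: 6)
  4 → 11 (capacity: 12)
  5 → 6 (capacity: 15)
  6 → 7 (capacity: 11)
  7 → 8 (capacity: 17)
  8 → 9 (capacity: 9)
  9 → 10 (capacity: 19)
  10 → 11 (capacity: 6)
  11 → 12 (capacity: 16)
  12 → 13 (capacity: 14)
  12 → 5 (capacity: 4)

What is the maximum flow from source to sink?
Maximum flow = 11

Max flow: 11

Flow assignment:
  0 → 3: 11/16
  3 → 4: 5/5
  3 → 7: 6/17
  4 → 11: 5/12
  7 → 8: 6/17
  8 → 9: 6/9
  9 → 10: 6/19
  10 → 11: 6/6
  11 → 12: 11/16
  12 → 13: 11/14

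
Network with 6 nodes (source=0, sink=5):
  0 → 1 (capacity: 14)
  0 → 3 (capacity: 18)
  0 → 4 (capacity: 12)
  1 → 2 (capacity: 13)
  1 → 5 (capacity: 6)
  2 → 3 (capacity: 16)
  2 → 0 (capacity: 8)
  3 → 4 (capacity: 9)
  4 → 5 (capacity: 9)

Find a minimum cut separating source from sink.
Min cut value = 15, edges: (1,5), (4,5)

Min cut value: 15
Partition: S = [0, 1, 2, 3, 4], T = [5]
Cut edges: (1,5), (4,5)

By max-flow min-cut theorem, max flow = min cut = 15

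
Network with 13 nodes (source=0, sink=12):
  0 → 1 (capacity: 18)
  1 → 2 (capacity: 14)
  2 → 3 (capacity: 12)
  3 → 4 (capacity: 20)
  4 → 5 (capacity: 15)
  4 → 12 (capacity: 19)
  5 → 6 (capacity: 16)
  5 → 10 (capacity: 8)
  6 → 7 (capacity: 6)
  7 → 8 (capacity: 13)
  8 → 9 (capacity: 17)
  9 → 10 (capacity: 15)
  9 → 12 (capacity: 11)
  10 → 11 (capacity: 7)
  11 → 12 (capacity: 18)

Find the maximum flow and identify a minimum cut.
Max flow = 12, Min cut edges: (2,3)

Maximum flow: 12
Minimum cut: (2,3)
Partition: S = [0, 1, 2], T = [3, 4, 5, 6, 7, 8, 9, 10, 11, 12]

Max-flow min-cut theorem verified: both equal 12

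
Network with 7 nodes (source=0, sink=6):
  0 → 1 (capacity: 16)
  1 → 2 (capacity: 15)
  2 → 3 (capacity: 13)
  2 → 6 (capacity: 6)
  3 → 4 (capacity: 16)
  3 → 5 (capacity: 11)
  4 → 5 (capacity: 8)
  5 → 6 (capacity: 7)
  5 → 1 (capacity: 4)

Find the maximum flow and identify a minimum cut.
Max flow = 13, Min cut edges: (2,6), (5,6)

Maximum flow: 13
Minimum cut: (2,6), (5,6)
Partition: S = [0, 1, 2, 3, 4, 5], T = [6]

Max-flow min-cut theorem verified: both equal 13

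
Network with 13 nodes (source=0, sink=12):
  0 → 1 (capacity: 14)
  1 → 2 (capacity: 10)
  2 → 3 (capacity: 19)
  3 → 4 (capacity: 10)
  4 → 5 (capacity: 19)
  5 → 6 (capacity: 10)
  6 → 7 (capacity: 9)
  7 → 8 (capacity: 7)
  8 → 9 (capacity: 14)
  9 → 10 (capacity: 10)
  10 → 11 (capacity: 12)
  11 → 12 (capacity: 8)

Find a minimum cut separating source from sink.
Min cut value = 7, edges: (7,8)

Min cut value: 7
Partition: S = [0, 1, 2, 3, 4, 5, 6, 7], T = [8, 9, 10, 11, 12]
Cut edges: (7,8)

By max-flow min-cut theorem, max flow = min cut = 7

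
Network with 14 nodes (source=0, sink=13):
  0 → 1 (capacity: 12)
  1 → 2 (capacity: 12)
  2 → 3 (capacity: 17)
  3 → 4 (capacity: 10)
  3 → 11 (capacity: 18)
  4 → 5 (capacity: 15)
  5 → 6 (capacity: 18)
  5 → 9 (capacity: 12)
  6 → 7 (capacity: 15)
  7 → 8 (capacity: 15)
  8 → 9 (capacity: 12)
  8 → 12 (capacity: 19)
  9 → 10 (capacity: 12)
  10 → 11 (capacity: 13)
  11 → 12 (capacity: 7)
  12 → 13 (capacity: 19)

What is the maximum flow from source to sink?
Maximum flow = 12

Max flow: 12

Flow assignment:
  0 → 1: 12/12
  1 → 2: 12/12
  2 → 3: 12/17
  3 → 4: 5/10
  3 → 11: 7/18
  4 → 5: 5/15
  5 → 6: 5/18
  6 → 7: 5/15
  7 → 8: 5/15
  8 → 12: 5/19
  11 → 12: 7/7
  12 → 13: 12/19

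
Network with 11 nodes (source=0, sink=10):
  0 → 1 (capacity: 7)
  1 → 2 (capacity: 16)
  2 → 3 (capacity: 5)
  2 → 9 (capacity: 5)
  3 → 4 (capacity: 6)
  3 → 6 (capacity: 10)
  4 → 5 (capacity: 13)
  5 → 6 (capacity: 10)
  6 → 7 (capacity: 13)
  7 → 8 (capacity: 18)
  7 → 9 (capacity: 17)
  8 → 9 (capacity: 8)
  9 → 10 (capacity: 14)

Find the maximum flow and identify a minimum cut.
Max flow = 7, Min cut edges: (0,1)

Maximum flow: 7
Minimum cut: (0,1)
Partition: S = [0], T = [1, 2, 3, 4, 5, 6, 7, 8, 9, 10]

Max-flow min-cut theorem verified: both equal 7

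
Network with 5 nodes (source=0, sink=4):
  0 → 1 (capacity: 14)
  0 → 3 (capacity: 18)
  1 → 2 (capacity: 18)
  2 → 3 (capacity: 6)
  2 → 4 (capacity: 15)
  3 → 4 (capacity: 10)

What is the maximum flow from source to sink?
Maximum flow = 24

Max flow: 24

Flow assignment:
  0 → 1: 14/14
  0 → 3: 10/18
  1 → 2: 14/18
  2 → 4: 14/15
  3 → 4: 10/10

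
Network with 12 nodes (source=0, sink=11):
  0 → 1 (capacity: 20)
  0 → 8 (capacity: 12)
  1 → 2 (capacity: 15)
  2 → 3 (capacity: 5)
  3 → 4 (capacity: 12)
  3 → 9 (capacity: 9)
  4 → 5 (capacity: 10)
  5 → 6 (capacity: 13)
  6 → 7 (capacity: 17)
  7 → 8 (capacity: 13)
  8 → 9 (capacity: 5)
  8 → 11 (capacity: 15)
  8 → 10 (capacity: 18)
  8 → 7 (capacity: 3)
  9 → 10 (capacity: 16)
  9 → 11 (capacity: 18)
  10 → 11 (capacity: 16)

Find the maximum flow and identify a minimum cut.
Max flow = 17, Min cut edges: (0,8), (2,3)

Maximum flow: 17
Minimum cut: (0,8), (2,3)
Partition: S = [0, 1, 2], T = [3, 4, 5, 6, 7, 8, 9, 10, 11]

Max-flow min-cut theorem verified: both equal 17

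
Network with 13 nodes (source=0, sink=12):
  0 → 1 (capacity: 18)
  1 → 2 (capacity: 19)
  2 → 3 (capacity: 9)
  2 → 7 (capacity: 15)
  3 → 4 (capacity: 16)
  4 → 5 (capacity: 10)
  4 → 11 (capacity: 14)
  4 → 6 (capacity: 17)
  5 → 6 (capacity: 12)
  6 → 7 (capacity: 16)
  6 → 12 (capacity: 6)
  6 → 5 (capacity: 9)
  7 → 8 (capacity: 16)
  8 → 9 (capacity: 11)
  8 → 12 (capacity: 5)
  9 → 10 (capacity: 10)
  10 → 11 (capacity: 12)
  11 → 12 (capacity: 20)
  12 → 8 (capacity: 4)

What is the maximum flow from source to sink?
Maximum flow = 18

Max flow: 18

Flow assignment:
  0 → 1: 18/18
  1 → 2: 18/19
  2 → 3: 3/9
  2 → 7: 15/15
  3 → 4: 3/16
  4 → 11: 3/14
  7 → 8: 15/16
  8 → 9: 10/11
  8 → 12: 5/5
  9 → 10: 10/10
  10 → 11: 10/12
  11 → 12: 13/20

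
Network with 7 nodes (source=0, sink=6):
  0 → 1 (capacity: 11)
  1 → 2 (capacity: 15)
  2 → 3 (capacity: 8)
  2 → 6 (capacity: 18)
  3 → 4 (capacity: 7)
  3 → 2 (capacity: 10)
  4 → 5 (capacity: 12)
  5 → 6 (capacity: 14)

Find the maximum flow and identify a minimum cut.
Max flow = 11, Min cut edges: (0,1)

Maximum flow: 11
Minimum cut: (0,1)
Partition: S = [0], T = [1, 2, 3, 4, 5, 6]

Max-flow min-cut theorem verified: both equal 11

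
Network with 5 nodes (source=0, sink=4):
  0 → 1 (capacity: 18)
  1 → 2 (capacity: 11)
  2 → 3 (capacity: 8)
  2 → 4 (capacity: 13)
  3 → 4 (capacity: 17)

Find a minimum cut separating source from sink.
Min cut value = 11, edges: (1,2)

Min cut value: 11
Partition: S = [0, 1], T = [2, 3, 4]
Cut edges: (1,2)

By max-flow min-cut theorem, max flow = min cut = 11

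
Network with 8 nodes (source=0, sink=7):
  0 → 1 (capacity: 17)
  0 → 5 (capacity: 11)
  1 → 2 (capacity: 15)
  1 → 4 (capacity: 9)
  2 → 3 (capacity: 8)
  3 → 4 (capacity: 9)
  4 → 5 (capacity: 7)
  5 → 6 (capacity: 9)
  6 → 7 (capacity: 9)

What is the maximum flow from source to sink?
Maximum flow = 9

Max flow: 9

Flow assignment:
  0 → 1: 7/17
  0 → 5: 2/11
  1 → 2: 7/15
  2 → 3: 7/8
  3 → 4: 7/9
  4 → 5: 7/7
  5 → 6: 9/9
  6 → 7: 9/9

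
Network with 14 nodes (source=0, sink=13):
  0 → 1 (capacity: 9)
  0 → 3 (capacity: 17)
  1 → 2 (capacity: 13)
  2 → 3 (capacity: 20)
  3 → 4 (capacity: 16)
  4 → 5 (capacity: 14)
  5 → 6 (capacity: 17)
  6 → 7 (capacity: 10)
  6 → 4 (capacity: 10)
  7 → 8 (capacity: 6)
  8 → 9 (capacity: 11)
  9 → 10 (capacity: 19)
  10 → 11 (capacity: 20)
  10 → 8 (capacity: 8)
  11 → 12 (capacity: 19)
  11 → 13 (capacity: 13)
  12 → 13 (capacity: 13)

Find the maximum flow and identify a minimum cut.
Max flow = 6, Min cut edges: (7,8)

Maximum flow: 6
Minimum cut: (7,8)
Partition: S = [0, 1, 2, 3, 4, 5, 6, 7], T = [8, 9, 10, 11, 12, 13]

Max-flow min-cut theorem verified: both equal 6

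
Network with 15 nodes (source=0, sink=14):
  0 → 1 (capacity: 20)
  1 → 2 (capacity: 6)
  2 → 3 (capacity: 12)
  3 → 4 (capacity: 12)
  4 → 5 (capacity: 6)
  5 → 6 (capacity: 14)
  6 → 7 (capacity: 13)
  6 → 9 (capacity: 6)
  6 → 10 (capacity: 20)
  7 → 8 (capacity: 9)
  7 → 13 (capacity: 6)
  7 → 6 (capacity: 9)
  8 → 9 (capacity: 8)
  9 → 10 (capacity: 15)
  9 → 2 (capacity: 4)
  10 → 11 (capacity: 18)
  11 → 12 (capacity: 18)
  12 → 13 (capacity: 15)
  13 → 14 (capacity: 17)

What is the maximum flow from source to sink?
Maximum flow = 6

Max flow: 6

Flow assignment:
  0 → 1: 6/20
  1 → 2: 6/6
  2 → 3: 6/12
  3 → 4: 6/12
  4 → 5: 6/6
  5 → 6: 6/14
  6 → 7: 6/13
  7 → 13: 6/6
  13 → 14: 6/17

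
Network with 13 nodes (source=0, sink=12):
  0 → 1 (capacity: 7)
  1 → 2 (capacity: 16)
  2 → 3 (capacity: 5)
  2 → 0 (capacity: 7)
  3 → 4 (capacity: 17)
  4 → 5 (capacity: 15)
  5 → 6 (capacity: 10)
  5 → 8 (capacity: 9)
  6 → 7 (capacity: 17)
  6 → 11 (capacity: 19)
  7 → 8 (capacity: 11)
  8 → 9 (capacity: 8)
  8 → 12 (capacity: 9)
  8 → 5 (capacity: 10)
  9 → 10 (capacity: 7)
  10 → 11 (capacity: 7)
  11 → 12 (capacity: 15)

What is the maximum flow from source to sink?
Maximum flow = 5

Max flow: 5

Flow assignment:
  0 → 1: 5/7
  1 → 2: 5/16
  2 → 3: 5/5
  3 → 4: 5/17
  4 → 5: 5/15
  5 → 8: 5/9
  8 → 12: 5/9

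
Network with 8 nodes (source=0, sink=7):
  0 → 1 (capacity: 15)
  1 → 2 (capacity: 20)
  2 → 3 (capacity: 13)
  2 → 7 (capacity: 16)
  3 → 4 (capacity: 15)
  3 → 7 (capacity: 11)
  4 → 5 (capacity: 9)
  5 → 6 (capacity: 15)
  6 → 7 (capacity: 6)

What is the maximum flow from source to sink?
Maximum flow = 15

Max flow: 15

Flow assignment:
  0 → 1: 15/15
  1 → 2: 15/20
  2 → 7: 15/16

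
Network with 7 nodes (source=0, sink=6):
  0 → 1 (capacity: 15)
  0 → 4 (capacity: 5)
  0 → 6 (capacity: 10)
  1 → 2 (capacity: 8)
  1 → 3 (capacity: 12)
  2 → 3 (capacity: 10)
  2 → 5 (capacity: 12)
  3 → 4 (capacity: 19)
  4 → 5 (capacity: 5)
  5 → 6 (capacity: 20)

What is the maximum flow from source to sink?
Maximum flow = 23

Max flow: 23

Flow assignment:
  0 → 1: 8/15
  0 → 4: 5/5
  0 → 6: 10/10
  1 → 2: 8/8
  2 → 5: 8/12
  4 → 5: 5/5
  5 → 6: 13/20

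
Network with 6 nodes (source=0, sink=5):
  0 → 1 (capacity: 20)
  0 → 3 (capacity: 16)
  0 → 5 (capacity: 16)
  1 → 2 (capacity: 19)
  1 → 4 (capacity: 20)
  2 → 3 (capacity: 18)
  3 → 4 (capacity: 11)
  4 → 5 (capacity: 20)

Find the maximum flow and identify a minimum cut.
Max flow = 36, Min cut edges: (0,5), (4,5)

Maximum flow: 36
Minimum cut: (0,5), (4,5)
Partition: S = [0, 1, 2, 3, 4], T = [5]

Max-flow min-cut theorem verified: both equal 36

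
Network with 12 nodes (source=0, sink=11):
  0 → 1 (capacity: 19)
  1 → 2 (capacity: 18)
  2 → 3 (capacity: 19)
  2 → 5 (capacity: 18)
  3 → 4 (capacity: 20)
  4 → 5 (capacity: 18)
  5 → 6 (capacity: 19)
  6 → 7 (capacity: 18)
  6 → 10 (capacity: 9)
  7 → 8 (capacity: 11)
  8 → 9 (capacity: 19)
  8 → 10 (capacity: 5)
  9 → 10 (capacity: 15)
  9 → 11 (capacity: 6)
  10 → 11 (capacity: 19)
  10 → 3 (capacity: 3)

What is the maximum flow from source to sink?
Maximum flow = 18

Max flow: 18

Flow assignment:
  0 → 1: 18/19
  1 → 2: 18/18
  2 → 5: 18/18
  5 → 6: 18/19
  6 → 7: 9/18
  6 → 10: 9/9
  7 → 8: 9/11
  8 → 9: 9/19
  9 → 10: 3/15
  9 → 11: 6/6
  10 → 11: 12/19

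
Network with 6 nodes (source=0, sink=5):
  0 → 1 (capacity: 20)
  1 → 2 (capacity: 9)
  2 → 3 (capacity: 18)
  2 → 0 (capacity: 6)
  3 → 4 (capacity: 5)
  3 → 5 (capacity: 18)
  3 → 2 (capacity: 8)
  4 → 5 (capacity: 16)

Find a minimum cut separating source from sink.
Min cut value = 9, edges: (1,2)

Min cut value: 9
Partition: S = [0, 1], T = [2, 3, 4, 5]
Cut edges: (1,2)

By max-flow min-cut theorem, max flow = min cut = 9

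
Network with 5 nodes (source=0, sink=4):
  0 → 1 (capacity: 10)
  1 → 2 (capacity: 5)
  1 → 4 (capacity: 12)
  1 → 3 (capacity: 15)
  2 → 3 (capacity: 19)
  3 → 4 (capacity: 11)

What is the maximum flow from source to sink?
Maximum flow = 10

Max flow: 10

Flow assignment:
  0 → 1: 10/10
  1 → 4: 10/12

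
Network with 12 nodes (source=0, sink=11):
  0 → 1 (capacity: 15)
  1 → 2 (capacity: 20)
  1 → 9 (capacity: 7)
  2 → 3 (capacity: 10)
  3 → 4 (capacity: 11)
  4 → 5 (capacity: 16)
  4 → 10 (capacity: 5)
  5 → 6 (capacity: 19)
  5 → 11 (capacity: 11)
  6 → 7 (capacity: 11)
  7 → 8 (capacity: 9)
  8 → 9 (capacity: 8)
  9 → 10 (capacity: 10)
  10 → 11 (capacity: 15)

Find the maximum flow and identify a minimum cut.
Max flow = 15, Min cut edges: (0,1)

Maximum flow: 15
Minimum cut: (0,1)
Partition: S = [0], T = [1, 2, 3, 4, 5, 6, 7, 8, 9, 10, 11]

Max-flow min-cut theorem verified: both equal 15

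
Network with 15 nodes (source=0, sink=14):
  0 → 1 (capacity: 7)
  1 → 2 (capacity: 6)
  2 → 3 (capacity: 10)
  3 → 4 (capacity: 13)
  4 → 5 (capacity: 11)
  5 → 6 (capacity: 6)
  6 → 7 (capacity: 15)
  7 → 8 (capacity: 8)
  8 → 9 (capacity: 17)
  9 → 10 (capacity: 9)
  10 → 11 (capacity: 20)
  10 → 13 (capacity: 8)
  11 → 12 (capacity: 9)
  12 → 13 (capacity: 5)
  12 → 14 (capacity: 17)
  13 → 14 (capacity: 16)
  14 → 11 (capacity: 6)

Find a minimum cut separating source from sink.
Min cut value = 6, edges: (5,6)

Min cut value: 6
Partition: S = [0, 1, 2, 3, 4, 5], T = [6, 7, 8, 9, 10, 11, 12, 13, 14]
Cut edges: (5,6)

By max-flow min-cut theorem, max flow = min cut = 6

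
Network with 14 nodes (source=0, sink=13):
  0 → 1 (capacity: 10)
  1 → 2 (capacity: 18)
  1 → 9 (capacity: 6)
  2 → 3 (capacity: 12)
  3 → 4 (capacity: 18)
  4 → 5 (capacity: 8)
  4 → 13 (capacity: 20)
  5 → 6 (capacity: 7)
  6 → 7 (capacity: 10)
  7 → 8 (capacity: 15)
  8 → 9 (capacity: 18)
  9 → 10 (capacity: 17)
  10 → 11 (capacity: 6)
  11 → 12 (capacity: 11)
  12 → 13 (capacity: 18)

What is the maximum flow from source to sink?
Maximum flow = 10

Max flow: 10

Flow assignment:
  0 → 1: 10/10
  1 → 2: 10/18
  2 → 3: 10/12
  3 → 4: 10/18
  4 → 13: 10/20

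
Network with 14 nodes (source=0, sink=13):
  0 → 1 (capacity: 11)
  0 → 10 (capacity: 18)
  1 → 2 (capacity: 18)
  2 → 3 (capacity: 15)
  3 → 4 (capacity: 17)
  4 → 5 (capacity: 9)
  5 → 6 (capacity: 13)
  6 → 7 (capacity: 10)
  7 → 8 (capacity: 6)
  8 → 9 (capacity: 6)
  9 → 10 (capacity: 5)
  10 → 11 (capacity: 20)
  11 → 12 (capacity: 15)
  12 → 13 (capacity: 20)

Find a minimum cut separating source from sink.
Min cut value = 15, edges: (11,12)

Min cut value: 15
Partition: S = [0, 1, 2, 3, 4, 5, 6, 7, 8, 9, 10, 11], T = [12, 13]
Cut edges: (11,12)

By max-flow min-cut theorem, max flow = min cut = 15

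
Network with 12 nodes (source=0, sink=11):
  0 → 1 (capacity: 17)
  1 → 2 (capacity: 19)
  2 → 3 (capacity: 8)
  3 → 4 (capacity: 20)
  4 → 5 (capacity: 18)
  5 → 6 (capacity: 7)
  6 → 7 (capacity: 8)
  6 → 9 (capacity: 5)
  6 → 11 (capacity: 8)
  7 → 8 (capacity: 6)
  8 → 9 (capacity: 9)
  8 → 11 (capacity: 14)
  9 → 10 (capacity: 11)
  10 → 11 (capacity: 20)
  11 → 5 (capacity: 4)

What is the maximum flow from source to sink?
Maximum flow = 7

Max flow: 7

Flow assignment:
  0 → 1: 7/17
  1 → 2: 7/19
  2 → 3: 7/8
  3 → 4: 7/20
  4 → 5: 7/18
  5 → 6: 7/7
  6 → 11: 7/8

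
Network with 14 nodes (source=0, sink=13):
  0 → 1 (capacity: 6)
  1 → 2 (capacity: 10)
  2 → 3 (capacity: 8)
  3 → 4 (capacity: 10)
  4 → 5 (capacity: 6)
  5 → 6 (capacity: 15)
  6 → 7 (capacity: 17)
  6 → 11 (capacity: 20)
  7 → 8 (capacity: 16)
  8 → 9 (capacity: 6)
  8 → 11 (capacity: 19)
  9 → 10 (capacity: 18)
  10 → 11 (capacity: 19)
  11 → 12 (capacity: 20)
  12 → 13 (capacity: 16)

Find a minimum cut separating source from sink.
Min cut value = 6, edges: (4,5)

Min cut value: 6
Partition: S = [0, 1, 2, 3, 4], T = [5, 6, 7, 8, 9, 10, 11, 12, 13]
Cut edges: (4,5)

By max-flow min-cut theorem, max flow = min cut = 6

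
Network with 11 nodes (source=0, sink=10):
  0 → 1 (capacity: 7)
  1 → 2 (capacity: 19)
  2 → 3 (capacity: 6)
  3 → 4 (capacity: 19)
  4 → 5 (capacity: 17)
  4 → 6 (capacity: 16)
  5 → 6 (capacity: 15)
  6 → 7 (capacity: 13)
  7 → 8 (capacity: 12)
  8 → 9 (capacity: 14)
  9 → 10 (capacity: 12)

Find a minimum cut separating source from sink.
Min cut value = 6, edges: (2,3)

Min cut value: 6
Partition: S = [0, 1, 2], T = [3, 4, 5, 6, 7, 8, 9, 10]
Cut edges: (2,3)

By max-flow min-cut theorem, max flow = min cut = 6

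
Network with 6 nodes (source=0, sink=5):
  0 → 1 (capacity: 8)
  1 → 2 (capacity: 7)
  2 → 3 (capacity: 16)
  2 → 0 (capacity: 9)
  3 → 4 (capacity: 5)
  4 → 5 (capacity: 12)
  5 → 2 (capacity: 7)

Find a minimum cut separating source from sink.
Min cut value = 5, edges: (3,4)

Min cut value: 5
Partition: S = [0, 1, 2, 3], T = [4, 5]
Cut edges: (3,4)

By max-flow min-cut theorem, max flow = min cut = 5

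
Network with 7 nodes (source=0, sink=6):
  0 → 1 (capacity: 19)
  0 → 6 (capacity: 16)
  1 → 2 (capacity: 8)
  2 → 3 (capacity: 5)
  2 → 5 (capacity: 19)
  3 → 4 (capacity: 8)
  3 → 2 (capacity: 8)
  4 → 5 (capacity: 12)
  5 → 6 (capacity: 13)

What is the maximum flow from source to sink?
Maximum flow = 24

Max flow: 24

Flow assignment:
  0 → 1: 8/19
  0 → 6: 16/16
  1 → 2: 8/8
  2 → 5: 8/19
  5 → 6: 8/13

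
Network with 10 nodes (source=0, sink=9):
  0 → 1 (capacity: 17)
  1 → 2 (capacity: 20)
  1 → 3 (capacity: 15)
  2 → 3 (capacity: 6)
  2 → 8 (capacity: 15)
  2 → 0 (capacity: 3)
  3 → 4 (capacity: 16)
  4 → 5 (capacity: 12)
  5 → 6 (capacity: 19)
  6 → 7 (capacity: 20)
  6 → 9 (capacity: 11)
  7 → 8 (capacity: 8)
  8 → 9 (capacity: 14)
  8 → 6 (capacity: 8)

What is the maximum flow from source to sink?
Maximum flow = 17

Max flow: 17

Flow assignment:
  0 → 1: 17/17
  1 → 2: 17/20
  2 → 3: 2/6
  2 → 8: 15/15
  3 → 4: 2/16
  4 → 5: 2/12
  5 → 6: 2/19
  6 → 9: 3/11
  8 → 9: 14/14
  8 → 6: 1/8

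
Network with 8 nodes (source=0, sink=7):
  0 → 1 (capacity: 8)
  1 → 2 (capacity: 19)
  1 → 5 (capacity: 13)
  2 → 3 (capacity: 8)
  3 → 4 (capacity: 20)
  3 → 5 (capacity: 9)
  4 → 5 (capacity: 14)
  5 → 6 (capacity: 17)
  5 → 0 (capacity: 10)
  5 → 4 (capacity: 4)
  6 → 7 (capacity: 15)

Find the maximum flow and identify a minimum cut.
Max flow = 8, Min cut edges: (0,1)

Maximum flow: 8
Minimum cut: (0,1)
Partition: S = [0], T = [1, 2, 3, 4, 5, 6, 7]

Max-flow min-cut theorem verified: both equal 8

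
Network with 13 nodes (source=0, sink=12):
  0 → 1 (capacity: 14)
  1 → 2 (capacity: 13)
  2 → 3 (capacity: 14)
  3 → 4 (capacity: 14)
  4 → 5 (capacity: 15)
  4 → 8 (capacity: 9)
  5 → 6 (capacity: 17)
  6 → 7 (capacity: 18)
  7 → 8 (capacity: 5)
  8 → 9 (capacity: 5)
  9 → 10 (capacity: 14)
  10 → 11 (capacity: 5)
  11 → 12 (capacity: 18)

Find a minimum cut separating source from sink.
Min cut value = 5, edges: (10,11)

Min cut value: 5
Partition: S = [0, 1, 2, 3, 4, 5, 6, 7, 8, 9, 10], T = [11, 12]
Cut edges: (10,11)

By max-flow min-cut theorem, max flow = min cut = 5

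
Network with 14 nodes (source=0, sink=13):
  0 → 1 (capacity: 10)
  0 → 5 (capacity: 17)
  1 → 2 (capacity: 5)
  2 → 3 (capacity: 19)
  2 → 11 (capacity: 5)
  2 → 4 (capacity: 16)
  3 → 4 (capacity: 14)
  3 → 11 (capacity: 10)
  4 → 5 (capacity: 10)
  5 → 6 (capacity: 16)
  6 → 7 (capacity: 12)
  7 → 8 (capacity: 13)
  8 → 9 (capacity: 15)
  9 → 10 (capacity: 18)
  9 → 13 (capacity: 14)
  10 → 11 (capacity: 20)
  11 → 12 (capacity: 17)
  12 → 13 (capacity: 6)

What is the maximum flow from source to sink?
Maximum flow = 17

Max flow: 17

Flow assignment:
  0 → 1: 5/10
  0 → 5: 12/17
  1 → 2: 5/5
  2 → 11: 5/5
  5 → 6: 12/16
  6 → 7: 12/12
  7 → 8: 12/13
  8 → 9: 12/15
  9 → 13: 12/14
  11 → 12: 5/17
  12 → 13: 5/6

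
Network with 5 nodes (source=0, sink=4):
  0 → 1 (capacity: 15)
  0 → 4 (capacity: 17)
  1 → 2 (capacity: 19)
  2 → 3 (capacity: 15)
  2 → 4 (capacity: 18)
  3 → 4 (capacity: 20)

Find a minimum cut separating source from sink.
Min cut value = 32, edges: (0,1), (0,4)

Min cut value: 32
Partition: S = [0], T = [1, 2, 3, 4]
Cut edges: (0,1), (0,4)

By max-flow min-cut theorem, max flow = min cut = 32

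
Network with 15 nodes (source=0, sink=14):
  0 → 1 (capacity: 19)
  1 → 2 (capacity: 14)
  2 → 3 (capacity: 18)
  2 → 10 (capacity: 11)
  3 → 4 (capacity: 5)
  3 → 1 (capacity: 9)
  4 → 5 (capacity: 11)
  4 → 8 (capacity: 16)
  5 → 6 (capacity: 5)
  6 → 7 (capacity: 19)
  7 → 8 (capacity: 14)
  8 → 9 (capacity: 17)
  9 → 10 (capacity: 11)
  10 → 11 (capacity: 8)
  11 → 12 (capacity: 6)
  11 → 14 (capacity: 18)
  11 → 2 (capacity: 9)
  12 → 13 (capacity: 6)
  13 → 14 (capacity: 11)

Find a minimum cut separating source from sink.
Min cut value = 8, edges: (10,11)

Min cut value: 8
Partition: S = [0, 1, 2, 3, 4, 5, 6, 7, 8, 9, 10], T = [11, 12, 13, 14]
Cut edges: (10,11)

By max-flow min-cut theorem, max flow = min cut = 8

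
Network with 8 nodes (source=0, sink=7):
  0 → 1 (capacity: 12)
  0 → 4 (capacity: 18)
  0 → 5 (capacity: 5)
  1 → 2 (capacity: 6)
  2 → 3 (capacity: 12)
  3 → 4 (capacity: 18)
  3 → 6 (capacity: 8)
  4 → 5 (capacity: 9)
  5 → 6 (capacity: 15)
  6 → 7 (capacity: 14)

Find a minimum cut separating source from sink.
Min cut value = 14, edges: (6,7)

Min cut value: 14
Partition: S = [0, 1, 2, 3, 4, 5, 6], T = [7]
Cut edges: (6,7)

By max-flow min-cut theorem, max flow = min cut = 14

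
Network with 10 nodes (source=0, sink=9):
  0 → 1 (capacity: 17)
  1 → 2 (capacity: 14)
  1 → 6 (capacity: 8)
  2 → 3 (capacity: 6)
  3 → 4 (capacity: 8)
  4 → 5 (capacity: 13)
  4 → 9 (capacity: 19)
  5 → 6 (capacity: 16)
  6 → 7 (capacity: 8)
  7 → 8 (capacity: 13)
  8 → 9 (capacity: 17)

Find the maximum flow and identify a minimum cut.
Max flow = 14, Min cut edges: (2,3), (6,7)

Maximum flow: 14
Minimum cut: (2,3), (6,7)
Partition: S = [0, 1, 2, 5, 6], T = [3, 4, 7, 8, 9]

Max-flow min-cut theorem verified: both equal 14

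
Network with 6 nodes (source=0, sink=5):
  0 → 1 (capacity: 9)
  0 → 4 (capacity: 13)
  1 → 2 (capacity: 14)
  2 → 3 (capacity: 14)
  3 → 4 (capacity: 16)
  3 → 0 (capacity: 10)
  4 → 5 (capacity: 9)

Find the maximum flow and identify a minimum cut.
Max flow = 9, Min cut edges: (4,5)

Maximum flow: 9
Minimum cut: (4,5)
Partition: S = [0, 1, 2, 3, 4], T = [5]

Max-flow min-cut theorem verified: both equal 9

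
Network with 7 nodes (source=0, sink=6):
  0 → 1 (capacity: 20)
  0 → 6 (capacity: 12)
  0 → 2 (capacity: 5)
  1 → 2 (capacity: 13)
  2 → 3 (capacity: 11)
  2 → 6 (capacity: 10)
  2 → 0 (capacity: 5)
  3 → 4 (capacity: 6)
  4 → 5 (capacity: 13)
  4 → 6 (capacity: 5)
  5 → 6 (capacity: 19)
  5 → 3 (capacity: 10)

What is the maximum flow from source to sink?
Maximum flow = 28

Max flow: 28

Flow assignment:
  0 → 1: 13/20
  0 → 6: 12/12
  0 → 2: 3/5
  1 → 2: 13/13
  2 → 3: 6/11
  2 → 6: 10/10
  3 → 4: 6/6
  4 → 5: 1/13
  4 → 6: 5/5
  5 → 6: 1/19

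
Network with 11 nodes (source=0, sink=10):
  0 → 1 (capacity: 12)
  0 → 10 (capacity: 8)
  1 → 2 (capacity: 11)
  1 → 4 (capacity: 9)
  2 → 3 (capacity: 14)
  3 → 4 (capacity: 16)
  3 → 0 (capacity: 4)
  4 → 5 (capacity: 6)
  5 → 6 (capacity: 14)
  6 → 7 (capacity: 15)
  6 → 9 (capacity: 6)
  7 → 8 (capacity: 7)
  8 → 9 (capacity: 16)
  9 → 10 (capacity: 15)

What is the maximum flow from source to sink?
Maximum flow = 14

Max flow: 14

Flow assignment:
  0 → 1: 10/12
  0 → 10: 8/8
  1 → 2: 10/11
  2 → 3: 10/14
  3 → 4: 6/16
  3 → 0: 4/4
  4 → 5: 6/6
  5 → 6: 6/14
  6 → 9: 6/6
  9 → 10: 6/15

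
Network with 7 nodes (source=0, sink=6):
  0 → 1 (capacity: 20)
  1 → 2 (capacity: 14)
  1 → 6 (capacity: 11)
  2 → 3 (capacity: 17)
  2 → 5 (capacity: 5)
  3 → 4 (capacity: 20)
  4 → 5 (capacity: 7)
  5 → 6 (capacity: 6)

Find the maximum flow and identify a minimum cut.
Max flow = 17, Min cut edges: (1,6), (5,6)

Maximum flow: 17
Minimum cut: (1,6), (5,6)
Partition: S = [0, 1, 2, 3, 4, 5], T = [6]

Max-flow min-cut theorem verified: both equal 17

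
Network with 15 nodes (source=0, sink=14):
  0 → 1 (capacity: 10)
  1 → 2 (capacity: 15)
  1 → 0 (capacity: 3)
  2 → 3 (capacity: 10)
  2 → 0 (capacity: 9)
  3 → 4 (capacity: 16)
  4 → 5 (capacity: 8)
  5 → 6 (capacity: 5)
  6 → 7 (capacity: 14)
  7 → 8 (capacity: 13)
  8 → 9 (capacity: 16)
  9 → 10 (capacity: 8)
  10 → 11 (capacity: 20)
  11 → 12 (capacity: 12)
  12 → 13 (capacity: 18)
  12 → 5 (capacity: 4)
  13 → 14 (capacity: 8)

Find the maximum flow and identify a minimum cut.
Max flow = 5, Min cut edges: (5,6)

Maximum flow: 5
Minimum cut: (5,6)
Partition: S = [0, 1, 2, 3, 4, 5], T = [6, 7, 8, 9, 10, 11, 12, 13, 14]

Max-flow min-cut theorem verified: both equal 5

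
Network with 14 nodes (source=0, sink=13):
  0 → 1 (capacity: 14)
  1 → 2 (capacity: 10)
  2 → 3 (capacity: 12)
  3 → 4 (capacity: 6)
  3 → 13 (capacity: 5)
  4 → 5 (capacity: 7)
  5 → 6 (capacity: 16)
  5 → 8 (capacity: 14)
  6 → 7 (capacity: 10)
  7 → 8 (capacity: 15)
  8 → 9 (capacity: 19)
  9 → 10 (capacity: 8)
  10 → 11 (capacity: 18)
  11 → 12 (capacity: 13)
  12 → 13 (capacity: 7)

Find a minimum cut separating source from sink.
Min cut value = 10, edges: (1,2)

Min cut value: 10
Partition: S = [0, 1], T = [2, 3, 4, 5, 6, 7, 8, 9, 10, 11, 12, 13]
Cut edges: (1,2)

By max-flow min-cut theorem, max flow = min cut = 10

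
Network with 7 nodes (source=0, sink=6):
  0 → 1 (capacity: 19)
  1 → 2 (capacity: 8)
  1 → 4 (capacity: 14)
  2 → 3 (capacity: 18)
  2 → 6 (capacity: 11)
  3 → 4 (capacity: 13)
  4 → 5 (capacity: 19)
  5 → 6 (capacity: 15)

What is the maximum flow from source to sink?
Maximum flow = 19

Max flow: 19

Flow assignment:
  0 → 1: 19/19
  1 → 2: 8/8
  1 → 4: 11/14
  2 → 6: 8/11
  4 → 5: 11/19
  5 → 6: 11/15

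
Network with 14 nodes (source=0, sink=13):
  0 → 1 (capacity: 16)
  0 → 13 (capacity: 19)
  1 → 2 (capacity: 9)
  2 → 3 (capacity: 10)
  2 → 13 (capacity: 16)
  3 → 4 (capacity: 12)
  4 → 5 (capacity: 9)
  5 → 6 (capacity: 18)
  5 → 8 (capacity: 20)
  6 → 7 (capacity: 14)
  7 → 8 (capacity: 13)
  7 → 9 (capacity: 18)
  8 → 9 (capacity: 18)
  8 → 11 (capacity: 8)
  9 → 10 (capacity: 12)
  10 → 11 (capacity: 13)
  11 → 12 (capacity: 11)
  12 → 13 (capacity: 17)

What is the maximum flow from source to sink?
Maximum flow = 28

Max flow: 28

Flow assignment:
  0 → 1: 9/16
  0 → 13: 19/19
  1 → 2: 9/9
  2 → 13: 9/16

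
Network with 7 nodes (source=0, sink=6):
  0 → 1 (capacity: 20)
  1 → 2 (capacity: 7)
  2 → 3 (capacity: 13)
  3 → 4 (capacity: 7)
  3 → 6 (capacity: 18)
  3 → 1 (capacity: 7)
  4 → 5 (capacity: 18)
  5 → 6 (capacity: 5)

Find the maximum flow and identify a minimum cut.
Max flow = 7, Min cut edges: (1,2)

Maximum flow: 7
Minimum cut: (1,2)
Partition: S = [0, 1], T = [2, 3, 4, 5, 6]

Max-flow min-cut theorem verified: both equal 7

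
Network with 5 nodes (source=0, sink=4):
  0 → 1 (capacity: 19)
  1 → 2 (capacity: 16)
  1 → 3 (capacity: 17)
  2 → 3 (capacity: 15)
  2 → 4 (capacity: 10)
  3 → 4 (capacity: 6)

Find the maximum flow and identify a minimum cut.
Max flow = 16, Min cut edges: (2,4), (3,4)

Maximum flow: 16
Minimum cut: (2,4), (3,4)
Partition: S = [0, 1, 2, 3], T = [4]

Max-flow min-cut theorem verified: both equal 16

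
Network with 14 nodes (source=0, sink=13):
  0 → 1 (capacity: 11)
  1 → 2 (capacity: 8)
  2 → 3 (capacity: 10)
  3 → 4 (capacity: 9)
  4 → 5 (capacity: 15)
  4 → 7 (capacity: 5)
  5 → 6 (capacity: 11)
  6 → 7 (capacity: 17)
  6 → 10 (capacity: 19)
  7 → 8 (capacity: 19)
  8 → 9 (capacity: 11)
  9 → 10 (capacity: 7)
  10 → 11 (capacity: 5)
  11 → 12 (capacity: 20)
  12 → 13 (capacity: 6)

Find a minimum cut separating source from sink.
Min cut value = 5, edges: (10,11)

Min cut value: 5
Partition: S = [0, 1, 2, 3, 4, 5, 6, 7, 8, 9, 10], T = [11, 12, 13]
Cut edges: (10,11)

By max-flow min-cut theorem, max flow = min cut = 5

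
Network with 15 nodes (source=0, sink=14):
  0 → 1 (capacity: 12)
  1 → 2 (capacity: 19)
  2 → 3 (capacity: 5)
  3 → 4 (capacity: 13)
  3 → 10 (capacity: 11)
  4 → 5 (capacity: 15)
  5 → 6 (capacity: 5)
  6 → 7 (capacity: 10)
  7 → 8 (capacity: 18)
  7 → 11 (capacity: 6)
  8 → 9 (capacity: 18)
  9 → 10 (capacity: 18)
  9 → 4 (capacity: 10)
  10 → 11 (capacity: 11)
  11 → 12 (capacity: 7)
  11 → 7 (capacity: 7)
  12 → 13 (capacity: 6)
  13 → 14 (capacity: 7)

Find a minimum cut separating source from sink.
Min cut value = 5, edges: (2,3)

Min cut value: 5
Partition: S = [0, 1, 2], T = [3, 4, 5, 6, 7, 8, 9, 10, 11, 12, 13, 14]
Cut edges: (2,3)

By max-flow min-cut theorem, max flow = min cut = 5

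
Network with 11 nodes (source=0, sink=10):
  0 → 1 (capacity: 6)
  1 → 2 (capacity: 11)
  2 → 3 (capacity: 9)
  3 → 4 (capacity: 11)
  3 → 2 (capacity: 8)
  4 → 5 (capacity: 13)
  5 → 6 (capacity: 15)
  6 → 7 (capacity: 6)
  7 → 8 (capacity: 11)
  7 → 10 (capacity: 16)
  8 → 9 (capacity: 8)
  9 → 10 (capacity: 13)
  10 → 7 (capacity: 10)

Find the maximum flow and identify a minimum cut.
Max flow = 6, Min cut edges: (6,7)

Maximum flow: 6
Minimum cut: (6,7)
Partition: S = [0, 1, 2, 3, 4, 5, 6], T = [7, 8, 9, 10]

Max-flow min-cut theorem verified: both equal 6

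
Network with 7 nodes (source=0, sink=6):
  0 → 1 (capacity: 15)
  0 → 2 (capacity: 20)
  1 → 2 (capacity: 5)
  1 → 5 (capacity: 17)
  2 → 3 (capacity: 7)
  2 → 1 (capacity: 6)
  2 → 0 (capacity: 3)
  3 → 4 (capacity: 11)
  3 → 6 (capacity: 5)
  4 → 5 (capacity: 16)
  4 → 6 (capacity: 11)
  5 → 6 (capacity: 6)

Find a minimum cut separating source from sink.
Min cut value = 13, edges: (2,3), (5,6)

Min cut value: 13
Partition: S = [0, 1, 2, 5], T = [3, 4, 6]
Cut edges: (2,3), (5,6)

By max-flow min-cut theorem, max flow = min cut = 13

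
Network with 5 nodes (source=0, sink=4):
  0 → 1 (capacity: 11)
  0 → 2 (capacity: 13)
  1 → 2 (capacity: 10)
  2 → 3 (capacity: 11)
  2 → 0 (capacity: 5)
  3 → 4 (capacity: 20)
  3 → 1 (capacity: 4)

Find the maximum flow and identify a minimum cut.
Max flow = 11, Min cut edges: (2,3)

Maximum flow: 11
Minimum cut: (2,3)
Partition: S = [0, 1, 2], T = [3, 4]

Max-flow min-cut theorem verified: both equal 11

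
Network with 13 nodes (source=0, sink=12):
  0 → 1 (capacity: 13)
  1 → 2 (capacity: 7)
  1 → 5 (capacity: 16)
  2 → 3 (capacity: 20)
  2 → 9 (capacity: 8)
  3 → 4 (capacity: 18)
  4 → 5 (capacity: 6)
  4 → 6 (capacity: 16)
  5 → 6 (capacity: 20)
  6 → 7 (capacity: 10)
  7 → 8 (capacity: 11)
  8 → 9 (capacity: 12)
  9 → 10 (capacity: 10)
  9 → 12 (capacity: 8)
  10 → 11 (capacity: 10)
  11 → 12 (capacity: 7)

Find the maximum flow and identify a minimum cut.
Max flow = 13, Min cut edges: (0,1)

Maximum flow: 13
Minimum cut: (0,1)
Partition: S = [0], T = [1, 2, 3, 4, 5, 6, 7, 8, 9, 10, 11, 12]

Max-flow min-cut theorem verified: both equal 13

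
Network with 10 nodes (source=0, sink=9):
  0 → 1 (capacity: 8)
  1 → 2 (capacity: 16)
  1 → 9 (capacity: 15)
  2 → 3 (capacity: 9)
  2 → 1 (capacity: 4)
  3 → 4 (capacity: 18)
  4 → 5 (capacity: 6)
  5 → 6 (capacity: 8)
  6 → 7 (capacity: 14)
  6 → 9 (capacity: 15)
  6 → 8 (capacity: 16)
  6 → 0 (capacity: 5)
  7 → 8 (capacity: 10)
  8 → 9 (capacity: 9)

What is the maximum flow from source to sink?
Maximum flow = 8

Max flow: 8

Flow assignment:
  0 → 1: 8/8
  1 → 9: 8/15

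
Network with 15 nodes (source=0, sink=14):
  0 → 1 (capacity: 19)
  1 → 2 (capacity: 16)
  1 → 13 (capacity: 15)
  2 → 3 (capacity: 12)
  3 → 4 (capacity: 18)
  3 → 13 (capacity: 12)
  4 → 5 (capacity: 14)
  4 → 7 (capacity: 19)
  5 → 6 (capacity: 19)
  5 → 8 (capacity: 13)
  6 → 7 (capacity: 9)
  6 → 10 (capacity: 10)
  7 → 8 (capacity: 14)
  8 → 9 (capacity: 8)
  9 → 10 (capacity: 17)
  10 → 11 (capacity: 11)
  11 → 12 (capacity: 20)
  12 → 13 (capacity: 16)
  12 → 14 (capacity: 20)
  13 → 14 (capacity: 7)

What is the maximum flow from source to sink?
Maximum flow = 18

Max flow: 18

Flow assignment:
  0 → 1: 18/19
  1 → 2: 12/16
  1 → 13: 6/15
  2 → 3: 12/12
  3 → 4: 11/18
  3 → 13: 1/12
  4 → 5: 11/14
  5 → 6: 10/19
  5 → 8: 1/13
  6 → 10: 10/10
  8 → 9: 1/8
  9 → 10: 1/17
  10 → 11: 11/11
  11 → 12: 11/20
  12 → 14: 11/20
  13 → 14: 7/7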